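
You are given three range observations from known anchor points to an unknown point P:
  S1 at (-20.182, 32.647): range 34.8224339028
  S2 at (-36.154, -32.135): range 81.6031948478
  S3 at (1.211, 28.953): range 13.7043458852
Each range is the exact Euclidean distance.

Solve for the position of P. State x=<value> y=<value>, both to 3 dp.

x=14.629 y=31.741

eq1: (x + 20.182)² + (y − 32.647)² = 34.8224339028²
eq2: (x + 36.154)² + (y + 32.135)² = 81.6031948478²
eq3: (x − 1.211)² + (y − 28.953)² = 13.7043458852²
eq3−eq1, eq3−eq2 (x²,y² cancel):
  -42.786·x + 7.388·y = -391.395804
  -74.730·x − 122.176·y = -4971.245102
det = -42.786·-122.176 − 7.388·-74.730 = 5779.527576
x = (-391.395804·-122.176 − 7.388·-4971.245102) / 5779.527576 = 14.628658
y = (-42.786·-4971.245102 − -391.395804·-74.730) / 5779.527576 = 31.741467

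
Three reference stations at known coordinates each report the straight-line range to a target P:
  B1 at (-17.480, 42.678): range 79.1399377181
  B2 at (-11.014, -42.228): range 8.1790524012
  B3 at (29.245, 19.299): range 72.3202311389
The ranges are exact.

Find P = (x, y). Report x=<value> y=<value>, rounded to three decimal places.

eq1: (x + 17.480)² + (y − 42.678)² = 79.1399377181²
eq2: (x + 11.014)² + (y + 42.228)² = 8.1790524012²
eq3: (x − 29.245)² + (y − 19.299)² = 72.3202311389²
eq2−eq1, eq2−eq3 (x²,y² cancel):
  -12.932·x + 169.812·y = -5973.782940
  80.518·x + 123.054·y = -5840.109688
det = -12.932·123.054 − 169.812·80.518 = -15264.256944
x = (-5973.782940·123.054 − 169.812·-5840.109688) / -15264.256944 = -16.812009
y = (-12.932·-5840.109688 − -5973.782940·80.518) / -15264.256944 = -36.459119

x=-16.812 y=-36.459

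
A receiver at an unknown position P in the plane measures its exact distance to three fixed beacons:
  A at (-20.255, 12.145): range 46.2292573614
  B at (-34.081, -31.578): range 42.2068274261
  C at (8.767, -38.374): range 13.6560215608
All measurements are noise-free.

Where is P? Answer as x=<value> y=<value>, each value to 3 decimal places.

eq1: (x + 20.255)² + (y − 12.145)² = 46.2292573614²
eq2: (x + 34.081)² + (y + 31.578)² = 42.2068274261²
eq3: (x − 8.767)² + (y + 38.374)² = 13.6560215608²
eq2−eq3, eq2−eq1 (x²,y² cancel):
  85.696·x − 13.592·y = 985.668877
  27.652·x + 87.446·y = -1956.646550
det = 85.696·87.446 − -13.592·27.652 = 7869.618400
x = (985.668877·87.446 − -13.592·-1956.646550) / 7869.618400 = 7.573183
y = (85.696·-1956.646550 − 985.668877·27.652) / 7869.618400 = -24.770261

x=7.573 y=-24.770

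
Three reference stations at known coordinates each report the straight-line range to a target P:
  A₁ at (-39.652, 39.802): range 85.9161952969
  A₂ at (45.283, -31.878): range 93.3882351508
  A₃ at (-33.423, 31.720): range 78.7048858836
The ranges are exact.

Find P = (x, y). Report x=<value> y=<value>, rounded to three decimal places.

x=-47.063 y=-45.794

eq1: (x + 39.652)² + (y − 39.802)² = 85.9161952969²
eq2: (x − 45.283)² + (y + 31.878)² = 93.3882351508²
eq3: (x + 33.423)² + (y − 31.720)² = 78.7048858836²
eq1−eq3, eq1−eq2 (x²,y² cancel):
  12.458·x − 16.164·y = 153.908573
  169.870·x − 143.360·y = -1429.493185
det = 12.458·-143.360 − -16.164·169.870 = 959.799800
x = (153.908573·-143.360 − -16.164·-1429.493185) / 959.799800 = -47.062586
y = (12.458·-1429.493185 − 153.908573·169.870) / 959.799800 = -45.794004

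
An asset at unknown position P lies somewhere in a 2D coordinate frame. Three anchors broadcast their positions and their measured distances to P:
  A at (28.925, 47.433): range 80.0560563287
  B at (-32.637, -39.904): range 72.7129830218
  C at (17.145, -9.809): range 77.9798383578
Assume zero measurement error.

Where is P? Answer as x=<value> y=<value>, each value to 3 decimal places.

x=-49.395 y=30.852

eq1: (x − 28.925)² + (y − 47.433)² = 80.0560563287²
eq2: (x + 32.637)² + (y + 39.904)² = 72.7129830218²
eq3: (x − 17.145)² + (y + 9.809)² = 77.9798383578²
eq3−eq1, eq3−eq2 (x²,y² cancel):
  23.560·x + 114.484·y = 2368.260643
  -99.564·x − 60.190·y = 3061.012769
det = 23.560·-60.190 − 114.484·-99.564 = 9980.408576
x = (2368.260643·-60.190 − 114.484·3061.012769) / 9980.408576 = -49.395031
y = (23.560·3061.012769 − 2368.260643·-99.564) / 9980.408576 = 30.851539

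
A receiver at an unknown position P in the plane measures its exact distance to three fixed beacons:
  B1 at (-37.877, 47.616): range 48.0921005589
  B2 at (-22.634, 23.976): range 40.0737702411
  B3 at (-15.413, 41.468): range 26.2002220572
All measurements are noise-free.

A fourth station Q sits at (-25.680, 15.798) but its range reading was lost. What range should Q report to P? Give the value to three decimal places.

47.515

eq1: (x + 37.877)² + (y − 47.616)² = 48.0921005589²
eq2: (x + 22.634)² + (y − 23.976)² = 40.0737702411²
eq3: (x + 15.413)² + (y − 41.468)² = 26.2002220572²
eq3−eq1, eq3−eq2 (x²,y² cancel):
  -44.928·x + 12.296·y = 118.396492
  -14.442·x − 34.984·y = -1789.464486
det = -44.928·-34.984 − 12.296·-14.442 = 1749.339984
x = (118.396492·-34.984 − 12.296·-1789.464486) / 1749.339984 = 10.210292
y = (-44.928·-1789.464486 − 118.396492·-14.442) / 1749.339984 = 46.935955
|P − Q| = √((10.210292 − -25.680)² + (46.935955 − 15.798)²) = 47.515106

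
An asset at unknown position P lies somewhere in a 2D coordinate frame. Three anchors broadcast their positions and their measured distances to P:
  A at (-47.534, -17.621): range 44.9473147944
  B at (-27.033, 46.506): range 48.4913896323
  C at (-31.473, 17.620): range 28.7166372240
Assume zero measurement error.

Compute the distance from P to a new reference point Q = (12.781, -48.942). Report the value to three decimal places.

eq1: (x + 47.534)² + (y + 17.621)² = 44.9473147944²
eq2: (x + 27.033)² + (y − 46.506)² = 48.4913896323²
eq3: (x + 31.473)² + (y − 17.620)² = 28.7166372240²
eq1−eq3, eq1−eq2 (x²,y² cancel):
  32.122·x + 70.482·y = -73.350814
  41.002·x + 128.254·y = -7.543433
det = 32.122·128.254 − 70.482·41.002 = 1229.872024
x = (-73.350814·128.254 − 70.482·-7.543433) / 1229.872024 = -7.216896
y = (32.122·-7.543433 − -73.350814·41.002) / 1229.872024 = 2.248380
|P − Q| = √((-7.216896 − 12.781)² + (2.248380 − -48.942)²) = 54.957901

54.958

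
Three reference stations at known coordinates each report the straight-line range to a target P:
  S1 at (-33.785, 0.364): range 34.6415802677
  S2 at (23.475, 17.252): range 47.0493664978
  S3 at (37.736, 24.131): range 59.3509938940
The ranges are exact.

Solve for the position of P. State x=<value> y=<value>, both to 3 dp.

eq1: (x + 33.785)² + (y − 0.364)² = 34.6415802677²
eq2: (x − 23.475)² + (y − 17.252)² = 47.0493664978²
eq3: (x − 37.736)² + (y − 24.131)² = 59.3509938940²
eq1−eq3, eq1−eq2 (x²,y² cancel):
  143.042·x + 47.534·y = -1457.749257
  114.520·x + 33.776·y = -1306.455396
det = 143.042·33.776 − 47.534·114.520 = -612.207088
x = (-1457.749257·33.776 − 47.534·-1306.455396) / -612.207088 = -21.012680
y = (143.042·-1306.455396 − -1457.749257·114.520) / -612.207088 = 32.565039

x=-21.013 y=32.565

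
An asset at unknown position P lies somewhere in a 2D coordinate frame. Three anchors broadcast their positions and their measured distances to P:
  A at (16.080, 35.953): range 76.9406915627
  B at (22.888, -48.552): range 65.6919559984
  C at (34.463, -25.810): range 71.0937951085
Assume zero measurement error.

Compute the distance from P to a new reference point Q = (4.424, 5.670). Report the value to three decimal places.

48.396

eq1: (x − 16.080)² + (y − 35.953)² = 76.9406915627²
eq2: (x − 22.888)² + (y + 48.552)² = 65.6919559984²
eq3: (x − 34.463)² + (y + 25.810)² = 71.0937951085²
eq3−eq2, eq3−eq1 (x²,y² cancel):
  -23.150·x − 45.484·y = 1766.197399
  -36.766·x + 123.526·y = -1168.212175
det = -23.150·123.526 − -45.484·-36.766 = -4531.891644
x = (1766.197399·123.526 − -45.484·-1168.212175) / -4531.891644 = -36.416656
y = (-23.150·-1168.212175 − 1766.197399·-36.766) / -4531.891644 = -20.296188
|P − Q| = √((-36.416656 − 4.424)² + (-20.296188 − 5.670)²) = 48.396302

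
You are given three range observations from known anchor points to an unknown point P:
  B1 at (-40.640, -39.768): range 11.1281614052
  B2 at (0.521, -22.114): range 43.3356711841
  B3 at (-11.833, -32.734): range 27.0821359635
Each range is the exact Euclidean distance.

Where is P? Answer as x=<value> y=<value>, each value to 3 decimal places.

eq1: (x + 40.640)² + (y + 39.768)² = 11.1281614052²
eq2: (x − 0.521)² + (y + 22.114)² = 43.3356711841²
eq3: (x + 11.833)² + (y + 32.734)² = 27.0821359635²
eq1−eq2, eq1−eq3 (x²,y² cancel):
  82.322·x + 35.308·y = -4497.947408
  57.614·x + 14.068·y = -2631.174891
det = 82.322·14.068 − 35.308·57.614 = -876.129216
x = (-4497.947408·14.068 − 35.308·-2631.174891) / -876.129216 = -33.812819
y = (82.322·-2631.174891 − -4497.947408·57.614) / -876.129216 = -48.555809

x=-33.813 y=-48.556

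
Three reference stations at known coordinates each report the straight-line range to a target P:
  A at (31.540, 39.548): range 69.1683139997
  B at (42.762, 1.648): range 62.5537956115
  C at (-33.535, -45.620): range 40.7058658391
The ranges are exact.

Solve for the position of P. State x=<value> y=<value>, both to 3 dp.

eq1: (x − 31.540)² + (y − 39.548)² = 69.1683139997²
eq2: (x − 42.762)² + (y − 1.648)² = 62.5537956115²
eq3: (x + 33.535)² + (y + 45.620)² = 40.7058658391²
eq1−eq3, eq1−eq2 (x²,y² cancel):
  -130.150·x − 170.336·y = 3774.252869
  22.444·x − 75.800·y = 143.766960
det = -130.150·-75.800 − -170.336·22.444 = 13688.391184
x = (3774.252869·-75.800 − -170.336·143.766960) / 13688.391184 = -19.111061
y = (-130.150·143.766960 − 3774.252869·22.444) / 13688.391184 = -7.555351

x=-19.111 y=-7.555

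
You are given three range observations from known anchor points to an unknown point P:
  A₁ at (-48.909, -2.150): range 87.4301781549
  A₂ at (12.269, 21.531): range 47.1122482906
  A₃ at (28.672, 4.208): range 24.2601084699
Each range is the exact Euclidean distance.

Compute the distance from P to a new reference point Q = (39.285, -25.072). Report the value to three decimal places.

6.884

eq1: (x + 48.909)² + (y + 2.150)² = 87.4301781549²
eq2: (x − 12.269)² + (y − 21.531)² = 47.1122482906²
eq3: (x − 28.672)² + (y − 4.208)² = 24.2601084699²
eq2−eq3, eq2−eq1 (x²,y² cancel):
  32.806·x − 34.646·y = 1856.689602
  -122.356·x − 47.362·y = -3641.871654
det = 32.806·-47.362 − -34.646·-122.356 = -5792.903748
x = (1856.689602·-47.362 − -34.646·-3641.871654) / -5792.903748 = 36.961225
y = (32.806·-3641.871654 − 1856.689602·-122.356) / -5792.903748 = -18.592035
|P − Q| = √((36.961225 − 39.285)² + (-18.592035 − -25.072)²) = 6.884030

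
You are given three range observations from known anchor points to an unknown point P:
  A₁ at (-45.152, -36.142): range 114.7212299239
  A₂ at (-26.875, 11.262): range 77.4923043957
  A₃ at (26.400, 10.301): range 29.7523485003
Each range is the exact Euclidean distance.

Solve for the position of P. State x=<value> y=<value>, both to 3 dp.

eq1: (x + 45.152)² + (y + 36.142)² = 114.7212299239²
eq2: (x + 26.875)² + (y − 11.262)² = 77.4923043957²
eq3: (x − 26.400)² + (y − 10.301)² = 29.7523485003²
eq1−eq3, eq1−eq2 (x²,y² cancel):
  143.104·x + 92.886·y = 9733.881687
  36.554·x + 94.808·y = 4660.054356
det = 143.104·94.808 − 92.886·36.554 = 10172.049188
x = (9733.881687·94.808 − 92.886·4660.054356) / 10172.049188 = 48.170829
y = (143.104·4660.054356 − 9733.881687·36.554) / 10172.049188 = 30.579886

x=48.171 y=30.580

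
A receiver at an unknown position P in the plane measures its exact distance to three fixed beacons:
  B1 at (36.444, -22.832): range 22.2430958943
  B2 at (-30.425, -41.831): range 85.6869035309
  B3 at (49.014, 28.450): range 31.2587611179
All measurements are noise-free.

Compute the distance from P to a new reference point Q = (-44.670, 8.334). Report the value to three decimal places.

91.108

eq1: (x − 36.444)² + (y + 22.832)² = 22.2430958943²
eq2: (x + 30.425)² + (y + 41.831)² = 85.6869035309²
eq3: (x − 49.014)² + (y − 28.450)² = 31.2587611179²
eq1−eq2, eq1−eq3 (x²,y² cancel):
  -133.738·x − 37.998·y = -6021.442296
  25.140·x + 102.564·y = 879.954504
det = -133.738·102.564 − -37.998·25.140 = -12761.434512
x = (-6021.442296·102.564 − -37.998·879.954504) / -12761.434512 = 45.774376
y = (-133.738·879.954504 − -6021.442296·25.140) / -12761.434512 = -2.640432
|P − Q| = √((45.774376 − -44.670)² + (-2.640432 − 8.334)²) = 91.107756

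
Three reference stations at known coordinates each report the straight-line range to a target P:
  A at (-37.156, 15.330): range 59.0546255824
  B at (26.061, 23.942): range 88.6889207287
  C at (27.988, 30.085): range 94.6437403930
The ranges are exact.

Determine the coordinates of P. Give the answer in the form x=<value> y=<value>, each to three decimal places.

eq1: (x + 37.156)² + (y − 15.330)² = 59.0546255824²
eq2: (x − 26.061)² + (y − 23.942)² = 88.6889207287²
eq3: (x − 27.988)² + (y − 30.085)² = 94.6437403930²
eq1−eq2, eq1−eq3 (x²,y² cancel):
  126.434·x + 17.224·y = -4741.458008
  130.288·x + 29.510·y = -5397.130660
det = 126.434·29.510 − 17.224·130.288 = 1486.986828
x = (-4741.458008·29.510 − 17.224·-5397.130660) / 1486.986828 = -31.580809
y = (126.434·-5397.130660 − -4741.458008·130.288) / 1486.986828 = -43.460867

x=-31.581 y=-43.461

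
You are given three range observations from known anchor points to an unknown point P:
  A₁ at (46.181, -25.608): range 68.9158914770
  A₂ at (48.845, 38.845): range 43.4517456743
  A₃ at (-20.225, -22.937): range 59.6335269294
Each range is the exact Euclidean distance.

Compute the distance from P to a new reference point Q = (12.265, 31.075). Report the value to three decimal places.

6.092

eq1: (x − 46.181)² + (y + 25.608)² = 68.9158914770²
eq2: (x − 48.845)² + (y − 38.845)² = 43.4517456743²
eq3: (x + 20.225)² + (y + 22.937)² = 59.6335269294²
eq2−eq1, eq2−eq3 (x²,y² cancel):
  -5.328·x − 128.906·y = -3967.659521
  -138.140·x − 123.564·y = -4627.714788
det = -5.328·-123.564 − -128.906·-138.140 = -17148.725848
x = (-3967.659521·-123.564 − -128.906·-4627.714788) / -17148.725848 = 6.197564
y = (-5.328·-4627.714788 − -3967.659521·-138.140) / -17148.725848 = 30.523319
|P − Q| = √((6.197564 − 12.265)² + (30.523319 − 31.075)²) = 6.092465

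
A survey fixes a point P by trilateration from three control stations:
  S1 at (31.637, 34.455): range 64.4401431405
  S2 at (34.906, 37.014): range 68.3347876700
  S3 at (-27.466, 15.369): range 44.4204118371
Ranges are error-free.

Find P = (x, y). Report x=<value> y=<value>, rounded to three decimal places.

eq1: (x − 31.637)² + (y − 34.455)² = 64.4401431405²
eq2: (x − 34.906)² + (y − 37.014)² = 68.3347876700²
eq3: (x + 27.466)² + (y − 15.369)² = 44.4204118371²
eq3−eq2, eq3−eq1 (x²,y² cancel):
  124.744·x + 43.290·y = -1098.592503
  118.206·x + 38.172·y = -981.899583
det = 124.744·38.172 − 43.290·118.206 = -355.409772
x = (-1098.592503·38.172 − 43.290·-981.899583) / -355.409772 = -1.606483
y = (124.744·-981.899583 − -1098.592503·118.206) / -355.409772 = -20.748287

x=-1.606 y=-20.748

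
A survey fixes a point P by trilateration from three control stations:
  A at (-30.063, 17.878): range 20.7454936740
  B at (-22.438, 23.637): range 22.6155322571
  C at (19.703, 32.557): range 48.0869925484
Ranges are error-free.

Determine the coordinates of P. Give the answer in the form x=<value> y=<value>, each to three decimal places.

eq1: (x + 30.063)² + (y − 17.878)² = 20.7454936740²
eq2: (x + 22.438)² + (y − 23.637)² = 22.6155322571²
eq3: (x − 19.703)² + (y − 32.557)² = 48.0869925484²
eq2−eq3, eq2−eq1 (x²,y² cancel):
  84.282·x + 17.840·y = -1414.901708
  -15.250·x − 11.518·y = 242.322031
det = 84.282·-11.518 − 17.840·-15.250 = -698.700076
x = (-1414.901708·-11.518 − 17.840·242.322031) / -698.700076 = -17.137271
y = (84.282·242.322031 − -1414.901708·-15.250) / -698.700076 = 1.651446

x=-17.137 y=1.651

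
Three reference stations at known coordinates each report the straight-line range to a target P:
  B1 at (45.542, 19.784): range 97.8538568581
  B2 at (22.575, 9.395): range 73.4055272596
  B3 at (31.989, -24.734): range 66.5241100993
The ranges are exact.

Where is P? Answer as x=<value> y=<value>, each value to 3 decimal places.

x=-33.109 y=-38.434

eq1: (x − 45.542)² + (y − 19.784)² = 97.8538568581²
eq2: (x − 22.575)² + (y − 9.395)² = 73.4055272596²
eq3: (x − 31.989)² + (y + 24.734)² = 66.5241100993²
eq3−eq1, eq3−eq2 (x²,y² cancel):
  27.106·x + 89.036·y = -4319.506534
  -18.828·x + 68.258·y = -2000.084435
det = 27.106·68.258 − 89.036·-18.828 = 3526.571156
x = (-4319.506534·68.258 − 89.036·-2000.084435) / 3526.571156 = -33.109033
y = (27.106·-2000.084435 − -4319.506534·-18.828) / 3526.571156 = -38.434488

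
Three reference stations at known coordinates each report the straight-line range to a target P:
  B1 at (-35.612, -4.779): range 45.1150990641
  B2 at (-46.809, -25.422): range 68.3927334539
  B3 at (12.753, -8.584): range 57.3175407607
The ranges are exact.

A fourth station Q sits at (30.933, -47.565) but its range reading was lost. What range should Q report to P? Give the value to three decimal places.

eq1: (x + 35.612)² + (y + 4.779)² = 45.1150990641²
eq2: (x + 46.809)² + (y + 25.422)² = 68.3927334539²
eq3: (x − 12.753)² + (y + 8.584)² = 57.3175407607²
eq3−eq1, eq3−eq2 (x²,y² cancel):
  -96.730·x + 7.610·y = 2304.657635
  -119.124·x − 33.676·y = 1208.770990
det = -96.730·-33.676 − 7.610·-119.124 = 4164.013120
x = (2304.657635·-33.676 − 7.610·1208.770990) / 4164.013120 = -20.847772
y = (-96.730·1208.770990 − 2304.657635·-119.124) / 4164.013120 = 37.851854
|P − Q| = √((-20.847772 − 30.933)² + (37.851854 − -47.565)²) = 99.886372

99.886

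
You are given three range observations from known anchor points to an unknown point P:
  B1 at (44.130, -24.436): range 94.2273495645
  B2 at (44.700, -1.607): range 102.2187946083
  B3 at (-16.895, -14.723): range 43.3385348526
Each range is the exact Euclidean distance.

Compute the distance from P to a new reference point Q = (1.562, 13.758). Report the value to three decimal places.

76.821

eq1: (x − 44.130)² + (y + 24.436)² = 94.2273495645²
eq2: (x − 44.700)² + (y + 1.607)² = 102.2187946083²
eq3: (x + 16.895)² + (y + 14.723)² = 43.3385348526²
eq2−eq3, eq2−eq1 (x²,y² cancel):
  -123.190·x − 26.232·y = 7071.988673
  -1.140·x − 45.658·y = 2113.791112
det = -123.190·-45.658 − -26.232·-1.140 = 5594.704540
x = (7071.988673·-45.658 − -26.232·2113.791112) / 5594.704540 = -47.803041
y = (-123.190·2113.791112 − 7071.988673·-1.140) / 5594.704540 = -45.102625
|P − Q| = √((-47.803041 − 1.562)² + (-45.102625 − 13.758)²) = 76.821094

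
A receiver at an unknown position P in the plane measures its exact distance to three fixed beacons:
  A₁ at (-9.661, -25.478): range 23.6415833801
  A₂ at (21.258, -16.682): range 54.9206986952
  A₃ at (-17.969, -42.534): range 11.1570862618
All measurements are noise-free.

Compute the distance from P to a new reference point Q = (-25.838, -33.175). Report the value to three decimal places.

6.934

eq1: (x + 9.661)² + (y + 25.478)² = 23.6415833801²
eq2: (x − 21.258)² + (y + 16.682)² = 54.9206986952²
eq3: (x + 17.969)² + (y + 42.534)² = 11.1570862618²
eq2−eq1, eq2−eq3 (x²,y² cancel):
  -61.838·x − 17.592·y = 2469.630397
  -78.454·x − 51.704·y = 4293.637000
det = -61.838·-51.704 − -17.592·-78.454 = 1817.109184
x = (2469.630397·-51.704 − -17.592·4293.637000) / 1817.109184 = -28.702793
y = (-61.838·4293.637000 − 2469.630397·-78.454) / 1817.109184 = -39.489945
|P − Q| = √((-28.702793 − -25.838)² + (-39.489945 − -33.175)²) = 6.934376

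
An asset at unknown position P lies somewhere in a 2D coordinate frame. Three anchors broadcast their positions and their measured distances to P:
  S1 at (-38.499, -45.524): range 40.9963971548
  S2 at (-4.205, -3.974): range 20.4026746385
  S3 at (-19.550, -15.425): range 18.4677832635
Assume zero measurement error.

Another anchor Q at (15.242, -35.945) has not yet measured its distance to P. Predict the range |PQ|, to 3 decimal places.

21.938

eq1: (x + 38.499)² + (y + 45.524)² = 40.9963971548²
eq2: (x + 4.205)² + (y + 3.974)² = 20.4026746385²
eq3: (x + 19.550)² + (y + 15.425)² = 18.4677832635²
eq3−eq1, eq3−eq2 (x²,y² cancel):
  -37.898·x − 60.198·y = 1594.828891
  30.690·x + 22.902·y = -661.868538
det = -37.898·22.902 − -60.198·30.690 = 979.536624
x = (1594.828891·22.902 − -60.198·-661.868538) / 979.536624 = -3.387715
y = (-37.898·-661.868538 − 1594.828891·30.690) / 979.536624 = -24.360299
|P − Q| = √((-3.387715 − 15.242)² + (-24.360299 − -35.945)²) = 21.937903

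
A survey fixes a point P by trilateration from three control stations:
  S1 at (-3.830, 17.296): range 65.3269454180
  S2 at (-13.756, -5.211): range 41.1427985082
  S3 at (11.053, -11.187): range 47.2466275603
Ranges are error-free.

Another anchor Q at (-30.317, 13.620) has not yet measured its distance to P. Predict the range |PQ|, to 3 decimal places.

59.975

eq1: (x + 3.830)² + (y − 17.296)² = 65.3269454180²
eq2: (x + 13.756)² + (y + 5.211)² = 41.1427985082²
eq3: (x − 11.053)² + (y + 11.187)² = 47.2466275603²
eq2−eq3, eq2−eq1 (x²,y² cancel):
  49.618·x − 11.952·y = -508.578226
  19.852·x + 45.014·y = -2477.441470
det = 49.618·45.014 − -11.952·19.852 = 2470.775756
x = (-508.578226·45.014 − -11.952·-2477.441470) / 2470.775756 = -21.249812
y = (49.618·-2477.441470 − -508.578226·19.852) / 2470.775756 = -45.665575
|P − Q| = √((-21.249812 − -30.317)² + (-45.665575 − 13.620)²) = 59.974939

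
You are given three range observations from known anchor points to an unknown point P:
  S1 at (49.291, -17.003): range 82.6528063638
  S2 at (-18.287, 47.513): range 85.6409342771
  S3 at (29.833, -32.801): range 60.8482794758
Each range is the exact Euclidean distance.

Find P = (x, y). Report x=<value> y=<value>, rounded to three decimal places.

x=-30.856 y=-37.201

eq1: (x − 49.291)² + (y + 17.003)² = 82.6528063638²
eq2: (x + 18.287)² + (y − 47.513)² = 85.6409342771²
eq3: (x − 29.833)² + (y + 32.801)² = 60.8482794758²
eq3−eq2, eq3−eq1 (x²,y² cancel):
  -96.240·x + 160.628·y = -3005.870461
  38.916·x + 31.596·y = -2376.182085
det = -96.240·31.596 − 160.628·38.916 = -9291.798288
x = (-3005.870461·31.596 − 160.628·-2376.182085) / -9291.798288 = -30.856018
y = (-96.240·-2376.182085 − -3005.870461·38.916) / -9291.798288 = -37.200573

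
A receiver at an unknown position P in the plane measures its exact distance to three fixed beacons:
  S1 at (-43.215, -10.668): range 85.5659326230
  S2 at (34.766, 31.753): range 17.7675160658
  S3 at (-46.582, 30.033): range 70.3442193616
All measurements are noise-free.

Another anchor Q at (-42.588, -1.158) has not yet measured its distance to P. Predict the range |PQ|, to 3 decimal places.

79.265

eq1: (x + 43.215)² + (y + 10.668)² = 85.5659326230²
eq2: (x − 34.766)² + (y − 31.753)² = 17.7675160658²
eq3: (x + 46.582)² + (y − 30.033)² = 70.3442193616²
eq1−eq3, eq1−eq2 (x²,y² cancel):
  -6.734·x + 81.402·y = 3463.740992
  155.962·x + 84.842·y = 7241.429514
det = -6.734·84.842 − 81.402·155.962 = -13266.944752
x = (3463.740992·84.842 − 81.402·7241.429514) / -13266.944752 = 22.280648
y = (-6.734·7241.429514 − 3463.740992·155.962) / -13266.944752 = 44.394227
|P − Q| = √((22.280648 − -42.588)² + (44.394227 − -1.158)²) = 79.265042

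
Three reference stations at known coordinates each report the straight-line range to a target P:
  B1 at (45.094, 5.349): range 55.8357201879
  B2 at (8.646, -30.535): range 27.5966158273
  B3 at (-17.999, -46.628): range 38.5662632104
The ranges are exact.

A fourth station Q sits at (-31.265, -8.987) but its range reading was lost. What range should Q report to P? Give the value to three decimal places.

eq1: (x − 45.094)² + (y − 5.349)² = 55.8357201879²
eq2: (x − 8.646)² + (y + 30.535)² = 27.5966158273²
eq3: (x + 17.999)² + (y + 46.628)² = 38.5662632104²
eq1−eq3, eq1−eq2 (x²,y² cancel):
  -126.186·x − 103.954·y = 2066.324739
  -72.896·x − 71.768·y = 1301.113348
det = -126.186·-71.768 − -103.954·-72.896 = 1478.286064
x = (2066.324739·-71.768 − -103.954·1301.113348) / 1478.286064 = -8.821065
y = (-126.186·1301.113348 − 2066.324739·-72.896) / 1478.286064 = -9.169728
|P − Q| = √((-8.821065 − -31.265)² + (-9.169728 − -8.987)²) = 22.444679

22.445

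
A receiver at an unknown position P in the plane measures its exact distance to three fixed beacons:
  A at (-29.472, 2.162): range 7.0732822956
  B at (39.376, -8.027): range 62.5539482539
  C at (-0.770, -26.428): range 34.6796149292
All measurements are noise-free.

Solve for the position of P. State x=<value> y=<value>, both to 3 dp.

eq1: (x + 29.472)² + (y − 2.162)² = 7.0732822956²
eq2: (x − 39.376)² + (y + 8.027)² = 62.5539482539²
eq3: (x + 0.770)² + (y + 26.428)² = 34.6796149292²
eq2−eq1, eq2−eq3 (x²,y² cancel):
  -137.696·x + 20.378·y = 3121.336043
  -80.292·x − 36.802·y = 1794.450730
det = -137.696·-36.802 − 20.378·-80.292 = 6703.678568
x = (3121.336043·-36.802 − 20.378·1794.450730) / 6703.678568 = -22.590392
y = (-137.696·1794.450730 − 3121.336043·-80.292) / 6703.678568 = 0.526521

x=-22.590 y=0.527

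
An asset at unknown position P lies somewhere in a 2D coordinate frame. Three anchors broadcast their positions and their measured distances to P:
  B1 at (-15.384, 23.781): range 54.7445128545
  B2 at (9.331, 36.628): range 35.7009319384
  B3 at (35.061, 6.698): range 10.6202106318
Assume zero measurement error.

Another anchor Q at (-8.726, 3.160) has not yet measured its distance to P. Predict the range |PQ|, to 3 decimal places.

49.476

eq1: (x + 15.384)² + (y − 23.781)² = 54.7445128545²
eq2: (x − 9.331)² + (y − 36.628)² = 35.7009319384²
eq3: (x − 35.061)² + (y − 6.698)² = 10.6202106318²
eq1−eq2, eq1−eq3 (x²,y² cancel):
  49.430·x + 25.694·y = 2348.879674
  100.890·x − 34.166·y = 3356.106322
det = 49.430·-34.166 − 25.694·100.890 = -4281.093040
x = (2348.879674·-34.166 − 25.694·3356.106322) / -4281.093040 = 38.888110
y = (49.430·3356.106322 − 2348.879674·100.890) / -4281.093040 = 16.604669
|P − Q| = √((38.888110 − -8.726)² + (16.604669 − 3.160)²) = 49.475879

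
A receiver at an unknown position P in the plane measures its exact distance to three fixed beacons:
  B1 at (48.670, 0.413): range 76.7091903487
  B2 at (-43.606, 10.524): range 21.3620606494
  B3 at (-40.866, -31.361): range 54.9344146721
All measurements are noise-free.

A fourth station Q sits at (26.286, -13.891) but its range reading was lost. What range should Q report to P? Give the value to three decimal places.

eq1: (x − 48.670)² + (y − 0.413)² = 76.7091903487²
eq2: (x + 43.606)² + (y − 10.524)² = 21.3620606494²
eq3: (x + 40.866)² + (y + 31.361)² = 54.9344146721²
eq1−eq3, eq1−eq2 (x²,y² cancel):
  -179.072·x − 63.548·y = 3151.112777
  -184.552·x + 20.222·y = 5071.260592
det = -179.072·20.222 − -63.548·-184.552 = -15349.104480
x = (3151.112777·20.222 − -63.548·5071.260592) / -15349.104480 = -25.147413
y = (-179.072·5071.260592 − 3151.112777·-184.552) / -15349.104480 = 21.276591
|P − Q| = √((-25.147413 − 26.286)² + (21.276591 − -13.891)²) = 62.306945

62.307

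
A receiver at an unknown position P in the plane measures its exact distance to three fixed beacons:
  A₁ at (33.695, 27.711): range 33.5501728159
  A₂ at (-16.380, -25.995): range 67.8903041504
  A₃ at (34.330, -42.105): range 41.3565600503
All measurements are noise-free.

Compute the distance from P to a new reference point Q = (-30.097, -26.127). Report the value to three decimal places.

eq1: (x − 33.695)² + (y − 27.711)² = 33.5501728159²
eq2: (x + 16.380)² + (y + 25.995)² = 67.8903041504²
eq3: (x − 34.330)² + (y + 42.105)² = 41.3565600503²
eq3−eq2, eq3−eq1 (x²,y² cancel):
  -101.420·x + 32.220·y = -4906.063838
  -1.270·x + 139.632·y = -463.376416
det = -101.420·139.632 − 32.220·-1.270 = -14120.558040
x = (-4906.063838·139.632 − 32.220·-463.376416) / -14120.558040 = 47.456589
y = (-101.420·-463.376416 − -4906.063838·-1.270) / -14120.558040 = -2.886921
|P − Q| = √((47.456589 − -30.097)² + (-2.886921 − -26.127)²) = 80.960857

80.961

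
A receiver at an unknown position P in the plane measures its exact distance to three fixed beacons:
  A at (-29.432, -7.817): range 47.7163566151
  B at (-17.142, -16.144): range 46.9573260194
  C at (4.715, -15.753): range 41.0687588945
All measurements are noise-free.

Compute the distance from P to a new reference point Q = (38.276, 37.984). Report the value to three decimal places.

35.694

eq1: (x + 29.432)² + (y + 7.817)² = 47.7163566151²
eq2: (x + 17.142)² + (y + 16.144)² = 46.9573260194²
eq3: (x − 4.715)² + (y + 15.753)² = 41.0687588945²
eq1−eq3, eq1−eq2 (x²,y² cancel):
  68.294·x − 15.872·y = -66.752148
  24.580·x − 16.654·y = -301.010991
det = 68.294·-16.654 − -15.872·24.580 = -747.234516
x = (-66.752148·-16.654 − -15.872·-301.010991) / -747.234516 = 4.906032
y = (68.294·-301.010991 − -66.752148·24.580) / -747.234516 = 25.315315
|P − Q| = √((4.906032 − 38.276)² + (25.315315 − 37.984)²) = 35.693842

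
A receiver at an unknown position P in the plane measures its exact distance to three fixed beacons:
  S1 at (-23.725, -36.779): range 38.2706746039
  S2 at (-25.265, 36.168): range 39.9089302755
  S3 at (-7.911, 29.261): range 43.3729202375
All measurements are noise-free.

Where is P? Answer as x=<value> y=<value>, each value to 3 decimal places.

x=-38.509 y=-1.479

eq1: (x + 23.725)² + (y + 36.779)² = 38.2706746039²
eq2: (x + 25.265)² + (y − 36.168)² = 39.9089302755²
eq3: (x + 7.911)² + (y − 29.261)² = 43.3729202375²
eq3−eq2, eq3−eq1 (x²,y² cancel):
  -34.708·x + 13.814·y = 1316.141901
  -31.628·x − 132.080·y = 1413.346099
det = -34.708·-132.080 − 13.814·-31.628 = 5021.141832
x = (1316.141901·-132.080 − 13.814·1413.346099) / 5021.141832 = -38.509166
y = (-34.708·1413.346099 − 1316.141901·-31.628) / 5021.141832 = -1.479241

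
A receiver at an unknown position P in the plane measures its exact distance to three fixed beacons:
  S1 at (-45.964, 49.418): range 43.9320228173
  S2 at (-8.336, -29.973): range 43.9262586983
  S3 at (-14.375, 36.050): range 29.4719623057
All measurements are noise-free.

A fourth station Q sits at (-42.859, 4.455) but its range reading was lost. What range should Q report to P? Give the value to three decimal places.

eq1: (x + 45.964)² + (y − 49.418)² = 43.9320228173²
eq2: (x + 8.336)² + (y + 29.973)² = 43.9262586983²
eq3: (x + 14.375)² + (y − 36.050)² = 29.4719623057²
eq3−eq1, eq3−eq2 (x²,y² cancel):
  -63.178·x + 26.736·y = 1987.158828
  12.078·x − 132.046·y = -1599.293141
det = -63.178·-132.046 − 26.736·12.078 = 8019.484780
x = (1987.158828·-132.046 − 26.736·-1599.293141) / 8019.484780 = -27.388003
y = (-63.178·-1599.293141 − 1987.158828·12.078) / 8019.484780 = 9.606507
|P − Q| = √((-27.388003 − -42.859)² + (9.606507 − 4.455)²) = 16.306127

16.306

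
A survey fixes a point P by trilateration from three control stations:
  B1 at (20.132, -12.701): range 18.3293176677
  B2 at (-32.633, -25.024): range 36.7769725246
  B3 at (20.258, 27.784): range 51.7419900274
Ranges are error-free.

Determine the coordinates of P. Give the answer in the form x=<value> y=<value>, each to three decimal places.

x=3.957 y=-21.323

eq1: (x − 20.132)² + (y + 12.701)² = 18.3293176677²
eq2: (x + 32.633)² + (y + 25.024)² = 36.7769725246²
eq3: (x − 20.258)² + (y − 27.784)² = 51.7419900274²
eq1−eq2, eq1−eq3 (x²,y² cancel):
  -105.530·x − 24.646·y = 107.918618
  0.252·x + 80.970·y = -1725.545251
det = -105.530·80.970 − -24.646·0.252 = -8538.553308
x = (107.918618·80.970 − -24.646·-1725.545251) / -8538.553308 = 3.957300
y = (-105.530·-1725.545251 − 107.918618·0.252) / -8538.553308 = -21.323237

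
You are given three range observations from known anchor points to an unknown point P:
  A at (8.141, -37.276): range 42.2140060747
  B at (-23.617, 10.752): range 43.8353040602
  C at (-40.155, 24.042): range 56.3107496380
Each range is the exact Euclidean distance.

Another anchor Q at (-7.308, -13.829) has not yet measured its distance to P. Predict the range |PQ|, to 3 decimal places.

eq1: (x − 8.141)² + (y + 37.276)² = 42.2140060747²
eq2: (x + 23.617)² + (y − 10.752)² = 43.8353040602²
eq3: (x + 40.155)² + (y − 24.042)² = 56.3107496380²
eq2−eq1, eq2−eq3 (x²,y² cancel):
  63.516·x − 96.056·y = 921.919437
  -33.076·x + 26.580·y = 267.706953
det = 63.516·26.580 − -96.056·-33.076 = -1488.892976
x = (921.919437·26.580 − -96.056·267.706953) / -1488.892976 = -33.729407
y = (63.516·267.706953 − 921.919437·-33.076) / -1488.892976 = -31.900938
|P − Q| = √((-33.729407 − -7.308)² + (-31.900938 − -13.829)²) = 32.010712

32.011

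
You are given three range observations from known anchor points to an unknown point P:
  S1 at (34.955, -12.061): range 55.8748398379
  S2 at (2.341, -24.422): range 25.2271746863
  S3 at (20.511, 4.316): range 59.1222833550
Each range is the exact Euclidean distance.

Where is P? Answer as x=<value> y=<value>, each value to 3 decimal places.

eq1: (x − 34.955)² + (y + 12.061)² = 55.8748398379²
eq2: (x − 2.341)² + (y + 24.422)² = 25.2271746863²
eq3: (x − 20.511)² + (y − 4.316)² = 59.1222833550²
eq1−eq2, eq1−eq3 (x²,y² cancel):
  -65.228·x − 24.722·y = 1720.182003
  -28.888·x + 32.754·y = -1301.437431
det = -65.228·32.754 − -24.722·-28.888 = -2850.647048
x = (1720.182003·32.754 − -24.722·-1301.437431) / -2850.647048 = -8.478323
y = (-65.228·-1301.437431 − 1720.182003·-28.888) / -2850.647048 = -47.211309

x=-8.478 y=-47.211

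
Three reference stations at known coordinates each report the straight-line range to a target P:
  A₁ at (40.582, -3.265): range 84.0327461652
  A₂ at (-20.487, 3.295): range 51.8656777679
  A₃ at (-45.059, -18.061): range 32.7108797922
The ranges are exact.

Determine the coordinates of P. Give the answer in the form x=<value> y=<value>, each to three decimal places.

eq1: (x − 40.582)² + (y + 3.265)² = 84.0327461652²
eq2: (x + 20.487)² + (y − 3.295)² = 51.8656777679²
eq3: (x + 45.059)² + (y + 18.061)² = 32.7108797922²
eq2−eq1, eq2−eq3 (x²,y² cancel):
  122.138·x − 13.120·y = -3144.469143
  -49.144·x − 42.712·y = 3545.985882
det = 122.138·-42.712 − -13.120·-49.144 = -5861.527536
x = (-3144.469143·-42.712 − -13.120·3545.985882) / -5861.527536 = -30.850303
y = (122.138·3545.985882 − -3144.469143·-49.144) / -5861.527536 = -47.524784

x=-30.850 y=-47.525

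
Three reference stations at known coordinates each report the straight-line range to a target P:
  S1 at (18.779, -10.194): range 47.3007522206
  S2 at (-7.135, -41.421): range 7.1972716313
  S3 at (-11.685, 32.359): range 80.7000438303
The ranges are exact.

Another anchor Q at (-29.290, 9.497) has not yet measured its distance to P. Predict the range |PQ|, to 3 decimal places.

eq1: (x − 18.779)² + (y + 10.194)² = 47.3007522206²
eq2: (x + 7.135)² + (y + 41.421)² = 7.1972716313²
eq3: (x + 11.685)² + (y − 32.359)² = 80.7000438303²
eq2−eq3, eq2−eq1 (x²,y² cancel):
  -9.100·x + 147.560·y = -7043.659715
  51.828·x + 62.454·y = -3495.599431
det = -9.100·62.454 − 147.560·51.828 = -8216.071080
x = (-7043.659715·62.454 − 147.560·-3495.599431) / -8216.071080 = -9.238714
y = (-9.100·-3495.599431 − -7043.659715·51.828) / -8216.071080 = -48.303958
|P − Q| = √((-9.238714 − -29.290)² + (-48.303958 − 9.497)²) = 61.180101

61.180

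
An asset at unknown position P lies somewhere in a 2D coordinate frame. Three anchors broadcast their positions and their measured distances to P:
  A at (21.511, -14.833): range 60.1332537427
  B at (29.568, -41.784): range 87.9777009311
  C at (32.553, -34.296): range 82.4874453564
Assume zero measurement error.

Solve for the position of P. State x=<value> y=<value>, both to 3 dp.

eq1: (x − 21.511)² + (y + 14.833)² = 60.1332537427²
eq2: (x − 29.568)² + (y + 41.784)² = 87.9777009311²
eq3: (x − 32.553)² + (y + 34.296)² = 82.4874453564²
eq2−eq1, eq2−eq3 (x²,y² cancel):
  -16.114·x + 53.902·y = 2186.639385
  5.970·x + 14.976·y = 551.641365
det = -16.114·14.976 − 53.902·5.970 = -563.118204
x = (2186.639385·14.976 − 53.902·551.641365) / -563.118204 = -5.349745
y = (-16.114·551.641365 − 2186.639385·5.970) / -563.118204 = 38.967638

x=-5.350 y=38.968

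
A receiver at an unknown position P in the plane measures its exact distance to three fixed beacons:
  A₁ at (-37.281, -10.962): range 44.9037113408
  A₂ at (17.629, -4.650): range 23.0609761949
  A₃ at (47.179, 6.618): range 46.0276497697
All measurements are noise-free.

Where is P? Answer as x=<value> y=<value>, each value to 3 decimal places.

eq1: (x + 37.281)² + (y + 10.962)² = 44.9037113408²
eq2: (x − 17.629)² + (y + 4.650)² = 23.0609761949²
eq3: (x − 47.179)² + (y − 6.618)² = 46.0276497697²
eq2−eq1, eq2−eq3 (x²,y² cancel):
  -109.820·x − 12.624·y = -306.900405
  59.100·x + 22.536·y = 350.515904
det = -109.820·22.536 − -12.624·59.100 = -1728.825120
x = (-306.900405·22.536 − -12.624·350.515904) / -1728.825120 = 1.441091
y = (-109.820·350.515904 − -306.900405·59.100) / -1728.825120 = 11.774379

x=1.441 y=11.774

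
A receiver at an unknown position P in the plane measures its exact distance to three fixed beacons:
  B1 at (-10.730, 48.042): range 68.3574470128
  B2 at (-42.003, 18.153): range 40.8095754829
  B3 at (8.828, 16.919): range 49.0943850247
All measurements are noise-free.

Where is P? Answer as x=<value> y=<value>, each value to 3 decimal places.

eq1: (x + 10.730)² + (y − 48.042)² = 68.3574470128²
eq2: (x + 42.003)² + (y − 18.153)² = 40.8095754829²
eq3: (x − 8.828)² + (y − 16.919)² = 49.0943850247²
eq1−eq3, eq1−eq2 (x²,y² cancel):
  39.116·x − 62.246·y = 203.501402
  -62.546·x − 59.778·y = 2677.935865
det = 39.116·-59.778 − -62.246·-62.546 = -6231.514564
x = (203.501402·-59.778 − -62.246·2677.935865) / -6231.514564 = -24.797485
y = (39.116·2677.935865 − 203.501402·-62.546) / -6231.514564 = -18.852293

x=-24.797 y=-18.852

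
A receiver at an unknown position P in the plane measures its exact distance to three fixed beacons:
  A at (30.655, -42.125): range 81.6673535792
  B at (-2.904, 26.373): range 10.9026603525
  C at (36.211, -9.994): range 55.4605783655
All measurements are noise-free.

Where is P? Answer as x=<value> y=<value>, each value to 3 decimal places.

x=3.774 y=34.991

eq1: (x − 30.655)² + (y + 42.125)² = 81.6673535792²
eq2: (x + 2.904)² + (y − 26.373)² = 10.9026603525²
eq3: (x − 36.211)² + (y + 9.994)² = 55.4605783655²
eq2−eq1, eq2−eq3 (x²,y² cancel):
  67.118·x − 136.996·y = -4540.412333
  78.230·x − 72.734·y = -2249.859538
det = 67.118·-72.734 − -136.996·78.230 = 5835.436468
x = (-4540.412333·-72.734 − -136.996·-2249.859538) / 5835.436468 = 3.773598
y = (67.118·-2249.859538 − -4540.412333·78.230) / 5835.436468 = 34.991450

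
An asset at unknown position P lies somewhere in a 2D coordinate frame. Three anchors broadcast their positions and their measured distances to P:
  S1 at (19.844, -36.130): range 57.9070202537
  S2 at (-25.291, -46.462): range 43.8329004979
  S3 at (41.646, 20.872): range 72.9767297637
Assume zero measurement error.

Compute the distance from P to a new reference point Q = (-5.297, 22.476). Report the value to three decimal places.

eq1: (x − 19.844)² + (y + 36.130)² = 57.9070202537²
eq2: (x + 25.291)² + (y + 46.462)² = 43.8329004979²
eq3: (x − 41.646)² + (y − 20.872)² = 72.9767297637²
eq2−eq3, eq2−eq1 (x²,y² cancel):
  133.874·x + 134.668·y = -4032.602346
  90.270·x + 20.664·y = -2531.090718
det = 133.874·20.664 − 134.668·90.270 = -9390.108024
x = (-4032.602346·20.664 − 134.668·-2531.090718) / -9390.108024 = -27.425375
y = (133.874·-2531.090718 − -4032.602346·90.270) / -9390.108024 = -2.681095
|P − Q| = √((-27.425375 − -5.297)² + (-2.681095 − 22.476)²) = 33.504394

33.504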